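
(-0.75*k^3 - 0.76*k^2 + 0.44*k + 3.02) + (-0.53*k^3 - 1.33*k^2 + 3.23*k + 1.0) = -1.28*k^3 - 2.09*k^2 + 3.67*k + 4.02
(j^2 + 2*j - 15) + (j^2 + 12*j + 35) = 2*j^2 + 14*j + 20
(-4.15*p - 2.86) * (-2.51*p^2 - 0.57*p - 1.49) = 10.4165*p^3 + 9.5441*p^2 + 7.8137*p + 4.2614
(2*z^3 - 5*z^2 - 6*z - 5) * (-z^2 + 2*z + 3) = -2*z^5 + 9*z^4 + 2*z^3 - 22*z^2 - 28*z - 15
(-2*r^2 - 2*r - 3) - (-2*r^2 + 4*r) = -6*r - 3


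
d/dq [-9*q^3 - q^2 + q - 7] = -27*q^2 - 2*q + 1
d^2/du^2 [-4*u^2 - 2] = -8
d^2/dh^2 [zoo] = 0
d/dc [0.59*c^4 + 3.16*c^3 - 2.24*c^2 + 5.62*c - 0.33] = 2.36*c^3 + 9.48*c^2 - 4.48*c + 5.62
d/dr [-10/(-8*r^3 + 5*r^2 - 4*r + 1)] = 20*(-12*r^2 + 5*r - 2)/(8*r^3 - 5*r^2 + 4*r - 1)^2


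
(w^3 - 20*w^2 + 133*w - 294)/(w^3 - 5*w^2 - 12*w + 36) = (w^2 - 14*w + 49)/(w^2 + w - 6)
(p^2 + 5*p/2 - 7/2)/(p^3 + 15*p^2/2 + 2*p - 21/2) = (2*p + 7)/(2*p^2 + 17*p + 21)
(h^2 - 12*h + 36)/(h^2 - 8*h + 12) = (h - 6)/(h - 2)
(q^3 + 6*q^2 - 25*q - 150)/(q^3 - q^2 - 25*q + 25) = (q + 6)/(q - 1)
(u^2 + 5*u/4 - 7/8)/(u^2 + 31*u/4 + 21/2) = (u - 1/2)/(u + 6)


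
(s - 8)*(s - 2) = s^2 - 10*s + 16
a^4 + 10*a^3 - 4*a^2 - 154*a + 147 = (a - 3)*(a - 1)*(a + 7)^2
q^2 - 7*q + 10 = (q - 5)*(q - 2)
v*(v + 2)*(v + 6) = v^3 + 8*v^2 + 12*v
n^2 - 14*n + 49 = (n - 7)^2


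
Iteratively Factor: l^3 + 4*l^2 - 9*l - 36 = (l + 3)*(l^2 + l - 12) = (l - 3)*(l + 3)*(l + 4)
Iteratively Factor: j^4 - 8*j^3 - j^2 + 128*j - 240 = (j - 4)*(j^3 - 4*j^2 - 17*j + 60) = (j - 4)*(j - 3)*(j^2 - j - 20) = (j - 4)*(j - 3)*(j + 4)*(j - 5)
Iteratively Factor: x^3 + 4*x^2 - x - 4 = (x - 1)*(x^2 + 5*x + 4) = (x - 1)*(x + 1)*(x + 4)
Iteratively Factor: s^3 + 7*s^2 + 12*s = (s + 3)*(s^2 + 4*s) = (s + 3)*(s + 4)*(s)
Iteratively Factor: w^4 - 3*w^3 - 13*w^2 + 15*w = (w - 5)*(w^3 + 2*w^2 - 3*w) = w*(w - 5)*(w^2 + 2*w - 3) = w*(w - 5)*(w + 3)*(w - 1)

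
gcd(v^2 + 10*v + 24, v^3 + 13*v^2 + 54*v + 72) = v^2 + 10*v + 24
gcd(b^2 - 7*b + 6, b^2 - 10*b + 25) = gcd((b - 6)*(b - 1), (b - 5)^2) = 1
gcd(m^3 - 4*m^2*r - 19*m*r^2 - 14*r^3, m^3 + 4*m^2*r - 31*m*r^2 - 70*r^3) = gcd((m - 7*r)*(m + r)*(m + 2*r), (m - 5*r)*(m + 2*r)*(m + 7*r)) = m + 2*r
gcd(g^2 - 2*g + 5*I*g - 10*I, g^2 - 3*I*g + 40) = g + 5*I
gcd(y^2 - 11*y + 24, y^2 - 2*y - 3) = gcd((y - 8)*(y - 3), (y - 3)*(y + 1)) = y - 3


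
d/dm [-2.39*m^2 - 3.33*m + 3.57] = -4.78*m - 3.33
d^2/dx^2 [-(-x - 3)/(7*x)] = 6/(7*x^3)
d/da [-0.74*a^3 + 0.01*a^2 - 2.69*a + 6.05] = -2.22*a^2 + 0.02*a - 2.69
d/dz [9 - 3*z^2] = -6*z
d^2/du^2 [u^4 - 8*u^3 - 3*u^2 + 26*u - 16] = 12*u^2 - 48*u - 6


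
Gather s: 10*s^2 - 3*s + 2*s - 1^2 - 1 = 10*s^2 - s - 2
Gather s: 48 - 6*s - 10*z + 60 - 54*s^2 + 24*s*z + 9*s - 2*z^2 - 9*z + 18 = -54*s^2 + s*(24*z + 3) - 2*z^2 - 19*z + 126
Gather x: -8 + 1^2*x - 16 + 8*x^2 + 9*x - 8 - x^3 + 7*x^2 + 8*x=-x^3 + 15*x^2 + 18*x - 32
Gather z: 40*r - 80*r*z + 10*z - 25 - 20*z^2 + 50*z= 40*r - 20*z^2 + z*(60 - 80*r) - 25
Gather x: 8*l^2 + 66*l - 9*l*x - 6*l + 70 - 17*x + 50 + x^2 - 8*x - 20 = 8*l^2 + 60*l + x^2 + x*(-9*l - 25) + 100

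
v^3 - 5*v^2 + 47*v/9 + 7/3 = (v - 3)*(v - 7/3)*(v + 1/3)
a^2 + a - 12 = (a - 3)*(a + 4)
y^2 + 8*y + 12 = (y + 2)*(y + 6)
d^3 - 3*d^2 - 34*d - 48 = (d - 8)*(d + 2)*(d + 3)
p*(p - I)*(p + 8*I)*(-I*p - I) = -I*p^4 + 7*p^3 - I*p^3 + 7*p^2 - 8*I*p^2 - 8*I*p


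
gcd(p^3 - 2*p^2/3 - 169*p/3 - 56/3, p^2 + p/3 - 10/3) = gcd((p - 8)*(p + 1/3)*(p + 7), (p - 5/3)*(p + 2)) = 1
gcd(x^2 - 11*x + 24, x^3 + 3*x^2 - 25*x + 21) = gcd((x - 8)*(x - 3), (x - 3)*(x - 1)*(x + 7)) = x - 3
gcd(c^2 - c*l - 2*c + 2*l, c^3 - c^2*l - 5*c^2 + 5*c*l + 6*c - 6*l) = c^2 - c*l - 2*c + 2*l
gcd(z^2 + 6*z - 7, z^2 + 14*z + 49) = z + 7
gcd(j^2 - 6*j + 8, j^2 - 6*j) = 1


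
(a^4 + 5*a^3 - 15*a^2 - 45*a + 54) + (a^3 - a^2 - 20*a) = a^4 + 6*a^3 - 16*a^2 - 65*a + 54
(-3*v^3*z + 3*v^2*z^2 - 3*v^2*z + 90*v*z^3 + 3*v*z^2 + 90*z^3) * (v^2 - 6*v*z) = -3*v^5*z + 21*v^4*z^2 - 3*v^4*z + 72*v^3*z^3 + 21*v^3*z^2 - 540*v^2*z^4 + 72*v^2*z^3 - 540*v*z^4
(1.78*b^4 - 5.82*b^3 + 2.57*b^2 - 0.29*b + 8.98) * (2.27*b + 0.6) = 4.0406*b^5 - 12.1434*b^4 + 2.3419*b^3 + 0.8837*b^2 + 20.2106*b + 5.388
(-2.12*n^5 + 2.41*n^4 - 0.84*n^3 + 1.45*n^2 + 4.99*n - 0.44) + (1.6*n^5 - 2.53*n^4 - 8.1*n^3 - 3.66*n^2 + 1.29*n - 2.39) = -0.52*n^5 - 0.12*n^4 - 8.94*n^3 - 2.21*n^2 + 6.28*n - 2.83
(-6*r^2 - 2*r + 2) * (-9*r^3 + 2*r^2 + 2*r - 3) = 54*r^5 + 6*r^4 - 34*r^3 + 18*r^2 + 10*r - 6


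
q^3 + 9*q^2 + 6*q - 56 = (q - 2)*(q + 4)*(q + 7)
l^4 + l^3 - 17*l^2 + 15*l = l*(l - 3)*(l - 1)*(l + 5)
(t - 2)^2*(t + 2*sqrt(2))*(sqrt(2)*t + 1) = sqrt(2)*t^4 - 4*sqrt(2)*t^3 + 5*t^3 - 20*t^2 + 6*sqrt(2)*t^2 - 8*sqrt(2)*t + 20*t + 8*sqrt(2)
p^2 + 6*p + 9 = (p + 3)^2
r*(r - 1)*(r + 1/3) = r^3 - 2*r^2/3 - r/3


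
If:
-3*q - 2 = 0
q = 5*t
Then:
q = -2/3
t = -2/15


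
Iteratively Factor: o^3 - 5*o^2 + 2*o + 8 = (o - 4)*(o^2 - o - 2) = (o - 4)*(o - 2)*(o + 1)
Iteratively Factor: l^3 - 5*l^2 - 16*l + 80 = (l + 4)*(l^2 - 9*l + 20) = (l - 4)*(l + 4)*(l - 5)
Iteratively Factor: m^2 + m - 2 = (m + 2)*(m - 1)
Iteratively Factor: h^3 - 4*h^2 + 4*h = (h - 2)*(h^2 - 2*h) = h*(h - 2)*(h - 2)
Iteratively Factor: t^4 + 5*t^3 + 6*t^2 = (t)*(t^3 + 5*t^2 + 6*t) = t*(t + 3)*(t^2 + 2*t) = t^2*(t + 3)*(t + 2)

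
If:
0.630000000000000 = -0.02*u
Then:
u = -31.50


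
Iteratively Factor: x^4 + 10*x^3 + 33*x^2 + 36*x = (x)*(x^3 + 10*x^2 + 33*x + 36) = x*(x + 4)*(x^2 + 6*x + 9) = x*(x + 3)*(x + 4)*(x + 3)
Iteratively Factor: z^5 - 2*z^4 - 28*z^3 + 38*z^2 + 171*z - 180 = (z - 1)*(z^4 - z^3 - 29*z^2 + 9*z + 180) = (z - 1)*(z + 3)*(z^3 - 4*z^2 - 17*z + 60) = (z - 1)*(z + 3)*(z + 4)*(z^2 - 8*z + 15) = (z - 5)*(z - 1)*(z + 3)*(z + 4)*(z - 3)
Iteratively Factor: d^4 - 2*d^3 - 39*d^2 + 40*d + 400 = (d + 4)*(d^3 - 6*d^2 - 15*d + 100) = (d + 4)^2*(d^2 - 10*d + 25) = (d - 5)*(d + 4)^2*(d - 5)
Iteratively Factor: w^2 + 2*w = (w)*(w + 2)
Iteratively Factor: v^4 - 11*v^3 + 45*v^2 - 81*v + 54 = (v - 2)*(v^3 - 9*v^2 + 27*v - 27) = (v - 3)*(v - 2)*(v^2 - 6*v + 9) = (v - 3)^2*(v - 2)*(v - 3)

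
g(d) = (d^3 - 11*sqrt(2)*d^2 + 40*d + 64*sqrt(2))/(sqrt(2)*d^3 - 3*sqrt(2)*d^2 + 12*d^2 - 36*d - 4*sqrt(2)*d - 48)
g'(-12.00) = 1.22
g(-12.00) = 4.98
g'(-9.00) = 56.55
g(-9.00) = 29.83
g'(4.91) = -0.80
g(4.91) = 0.30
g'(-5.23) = 1.44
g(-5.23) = -3.82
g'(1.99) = 0.02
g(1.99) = -1.31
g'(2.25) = -0.05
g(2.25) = -1.31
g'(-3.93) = 0.78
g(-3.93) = -2.46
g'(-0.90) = 64.38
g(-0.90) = -7.83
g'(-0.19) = 1.15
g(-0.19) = -2.07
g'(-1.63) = 1.91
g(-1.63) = -0.59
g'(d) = (3*d^2 - 22*sqrt(2)*d + 40)/(sqrt(2)*d^3 - 3*sqrt(2)*d^2 + 12*d^2 - 36*d - 4*sqrt(2)*d - 48) + (d^3 - 11*sqrt(2)*d^2 + 40*d + 64*sqrt(2))*(-3*sqrt(2)*d^2 - 24*d + 6*sqrt(2)*d + 4*sqrt(2) + 36)/(sqrt(2)*d^3 - 3*sqrt(2)*d^2 + 12*d^2 - 36*d - 4*sqrt(2)*d - 48)^2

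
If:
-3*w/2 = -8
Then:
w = 16/3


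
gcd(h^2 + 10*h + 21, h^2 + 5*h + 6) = h + 3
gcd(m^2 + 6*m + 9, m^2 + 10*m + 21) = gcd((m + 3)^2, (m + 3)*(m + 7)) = m + 3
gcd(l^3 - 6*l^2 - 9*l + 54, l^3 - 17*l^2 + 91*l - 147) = l - 3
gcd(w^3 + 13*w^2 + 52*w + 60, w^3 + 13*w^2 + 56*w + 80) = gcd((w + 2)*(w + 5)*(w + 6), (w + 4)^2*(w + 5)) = w + 5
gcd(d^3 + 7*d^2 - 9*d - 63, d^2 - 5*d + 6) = d - 3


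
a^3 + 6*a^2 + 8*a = a*(a + 2)*(a + 4)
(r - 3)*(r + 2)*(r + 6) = r^3 + 5*r^2 - 12*r - 36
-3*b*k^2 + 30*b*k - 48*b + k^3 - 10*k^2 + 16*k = (-3*b + k)*(k - 8)*(k - 2)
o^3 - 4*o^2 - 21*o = o*(o - 7)*(o + 3)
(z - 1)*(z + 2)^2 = z^3 + 3*z^2 - 4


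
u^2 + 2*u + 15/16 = (u + 3/4)*(u + 5/4)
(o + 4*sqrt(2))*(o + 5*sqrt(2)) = o^2 + 9*sqrt(2)*o + 40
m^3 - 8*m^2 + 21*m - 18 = (m - 3)^2*(m - 2)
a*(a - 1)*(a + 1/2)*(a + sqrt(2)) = a^4 - a^3/2 + sqrt(2)*a^3 - sqrt(2)*a^2/2 - a^2/2 - sqrt(2)*a/2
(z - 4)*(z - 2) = z^2 - 6*z + 8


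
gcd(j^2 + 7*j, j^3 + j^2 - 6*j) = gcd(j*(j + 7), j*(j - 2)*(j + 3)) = j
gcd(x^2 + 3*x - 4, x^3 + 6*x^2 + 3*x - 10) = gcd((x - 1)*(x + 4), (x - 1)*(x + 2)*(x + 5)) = x - 1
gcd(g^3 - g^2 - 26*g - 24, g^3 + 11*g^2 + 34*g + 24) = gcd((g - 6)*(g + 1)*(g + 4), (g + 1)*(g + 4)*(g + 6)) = g^2 + 5*g + 4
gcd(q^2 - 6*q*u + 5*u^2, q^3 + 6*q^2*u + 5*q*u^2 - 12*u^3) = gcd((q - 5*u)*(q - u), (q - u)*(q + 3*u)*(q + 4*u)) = q - u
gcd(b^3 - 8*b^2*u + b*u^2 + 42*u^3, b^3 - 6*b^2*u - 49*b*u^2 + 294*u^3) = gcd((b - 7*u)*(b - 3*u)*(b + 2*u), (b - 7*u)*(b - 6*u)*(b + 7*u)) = -b + 7*u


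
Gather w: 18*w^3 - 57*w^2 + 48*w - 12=18*w^3 - 57*w^2 + 48*w - 12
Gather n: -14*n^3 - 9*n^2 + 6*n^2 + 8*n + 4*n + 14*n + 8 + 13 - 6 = -14*n^3 - 3*n^2 + 26*n + 15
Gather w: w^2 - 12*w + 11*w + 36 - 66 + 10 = w^2 - w - 20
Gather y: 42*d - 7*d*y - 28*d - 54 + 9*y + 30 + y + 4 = 14*d + y*(10 - 7*d) - 20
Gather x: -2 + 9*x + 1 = 9*x - 1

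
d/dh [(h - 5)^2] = 2*h - 10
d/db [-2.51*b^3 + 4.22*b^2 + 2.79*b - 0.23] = -7.53*b^2 + 8.44*b + 2.79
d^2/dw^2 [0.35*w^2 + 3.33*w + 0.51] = 0.700000000000000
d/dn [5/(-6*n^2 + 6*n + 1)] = 30*(2*n - 1)/(-6*n^2 + 6*n + 1)^2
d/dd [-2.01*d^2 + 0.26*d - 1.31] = 0.26 - 4.02*d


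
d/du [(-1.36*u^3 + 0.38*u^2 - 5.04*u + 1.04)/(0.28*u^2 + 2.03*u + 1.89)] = (-0.3808*u^4 - 5.5216*u^3 - 5.5286*u^2 + 0.854000000000001*u - 11.6368)/(0.0784*u^4 + 1.1368*u^3 + 5.1793*u^2 + 7.6734*u + 3.5721)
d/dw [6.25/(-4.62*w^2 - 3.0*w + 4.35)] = (57.75*w + 18.75)/(4.62*w^2 + 3.0*w - 4.35)^2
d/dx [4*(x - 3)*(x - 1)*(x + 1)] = 12*x^2 - 24*x - 4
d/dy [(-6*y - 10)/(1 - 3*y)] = -36/(3*y - 1)^2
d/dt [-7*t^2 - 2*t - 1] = -14*t - 2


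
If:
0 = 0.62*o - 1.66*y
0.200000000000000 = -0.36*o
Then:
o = -0.56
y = -0.21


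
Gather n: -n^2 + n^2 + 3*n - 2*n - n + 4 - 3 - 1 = 0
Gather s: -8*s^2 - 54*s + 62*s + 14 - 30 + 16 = -8*s^2 + 8*s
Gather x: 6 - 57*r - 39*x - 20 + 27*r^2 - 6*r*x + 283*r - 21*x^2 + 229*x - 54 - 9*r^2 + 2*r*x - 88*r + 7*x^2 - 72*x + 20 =18*r^2 + 138*r - 14*x^2 + x*(118 - 4*r) - 48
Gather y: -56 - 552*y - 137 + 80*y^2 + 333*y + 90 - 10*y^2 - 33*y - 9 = 70*y^2 - 252*y - 112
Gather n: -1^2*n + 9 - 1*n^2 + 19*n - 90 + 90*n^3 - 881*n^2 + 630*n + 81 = 90*n^3 - 882*n^2 + 648*n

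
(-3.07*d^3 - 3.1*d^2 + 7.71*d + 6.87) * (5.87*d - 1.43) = -18.0209*d^4 - 13.8069*d^3 + 49.6907*d^2 + 29.3016*d - 9.8241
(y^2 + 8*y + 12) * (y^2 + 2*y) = y^4 + 10*y^3 + 28*y^2 + 24*y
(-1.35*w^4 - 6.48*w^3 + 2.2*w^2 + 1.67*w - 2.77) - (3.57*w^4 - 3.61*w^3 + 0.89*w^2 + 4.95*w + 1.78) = -4.92*w^4 - 2.87*w^3 + 1.31*w^2 - 3.28*w - 4.55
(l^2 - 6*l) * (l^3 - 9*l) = l^5 - 6*l^4 - 9*l^3 + 54*l^2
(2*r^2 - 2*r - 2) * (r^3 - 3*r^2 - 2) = 2*r^5 - 8*r^4 + 4*r^3 + 2*r^2 + 4*r + 4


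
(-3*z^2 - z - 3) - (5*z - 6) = -3*z^2 - 6*z + 3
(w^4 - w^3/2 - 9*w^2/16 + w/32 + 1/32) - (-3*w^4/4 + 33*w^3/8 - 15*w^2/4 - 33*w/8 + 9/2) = 7*w^4/4 - 37*w^3/8 + 51*w^2/16 + 133*w/32 - 143/32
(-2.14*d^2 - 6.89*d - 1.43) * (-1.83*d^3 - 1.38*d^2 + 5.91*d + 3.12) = 3.9162*d^5 + 15.5619*d^4 - 0.522300000000003*d^3 - 45.4233*d^2 - 29.9481*d - 4.4616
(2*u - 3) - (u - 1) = u - 2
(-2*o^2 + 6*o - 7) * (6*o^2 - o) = -12*o^4 + 38*o^3 - 48*o^2 + 7*o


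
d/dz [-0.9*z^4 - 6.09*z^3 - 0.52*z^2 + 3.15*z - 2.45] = -3.6*z^3 - 18.27*z^2 - 1.04*z + 3.15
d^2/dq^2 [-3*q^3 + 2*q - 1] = -18*q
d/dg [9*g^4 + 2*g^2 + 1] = 36*g^3 + 4*g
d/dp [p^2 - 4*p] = 2*p - 4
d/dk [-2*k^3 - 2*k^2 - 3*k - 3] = -6*k^2 - 4*k - 3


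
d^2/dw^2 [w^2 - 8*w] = 2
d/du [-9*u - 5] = -9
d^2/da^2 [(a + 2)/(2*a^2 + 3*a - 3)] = 2*((a + 2)*(4*a + 3)^2 - (6*a + 7)*(2*a^2 + 3*a - 3))/(2*a^2 + 3*a - 3)^3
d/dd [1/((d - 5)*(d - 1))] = 2*(3 - d)/(d^4 - 12*d^3 + 46*d^2 - 60*d + 25)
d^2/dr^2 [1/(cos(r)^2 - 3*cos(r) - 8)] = (4*sin(r)^4 - 43*sin(r)^2 - 51*cos(r)/4 - 9*cos(3*r)/4 + 5)/(sin(r)^2 + 3*cos(r) + 7)^3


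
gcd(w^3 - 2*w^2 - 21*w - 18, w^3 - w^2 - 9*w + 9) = w + 3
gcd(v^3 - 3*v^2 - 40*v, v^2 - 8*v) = v^2 - 8*v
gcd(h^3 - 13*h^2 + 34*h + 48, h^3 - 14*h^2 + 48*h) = h^2 - 14*h + 48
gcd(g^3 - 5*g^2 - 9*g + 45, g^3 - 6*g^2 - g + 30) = g^2 - 8*g + 15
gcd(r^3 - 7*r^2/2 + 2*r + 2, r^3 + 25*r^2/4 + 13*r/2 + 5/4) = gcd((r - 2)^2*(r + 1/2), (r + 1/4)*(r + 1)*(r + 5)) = 1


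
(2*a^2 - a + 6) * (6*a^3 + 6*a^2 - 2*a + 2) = 12*a^5 + 6*a^4 + 26*a^3 + 42*a^2 - 14*a + 12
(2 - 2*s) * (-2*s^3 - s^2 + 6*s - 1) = 4*s^4 - 2*s^3 - 14*s^2 + 14*s - 2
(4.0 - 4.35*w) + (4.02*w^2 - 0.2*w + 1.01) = 4.02*w^2 - 4.55*w + 5.01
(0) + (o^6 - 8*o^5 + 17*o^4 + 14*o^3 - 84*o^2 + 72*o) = o^6 - 8*o^5 + 17*o^4 + 14*o^3 - 84*o^2 + 72*o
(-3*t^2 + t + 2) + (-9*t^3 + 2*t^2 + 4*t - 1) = -9*t^3 - t^2 + 5*t + 1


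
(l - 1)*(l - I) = l^2 - l - I*l + I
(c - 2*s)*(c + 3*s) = c^2 + c*s - 6*s^2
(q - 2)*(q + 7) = q^2 + 5*q - 14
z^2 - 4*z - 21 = (z - 7)*(z + 3)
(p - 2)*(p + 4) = p^2 + 2*p - 8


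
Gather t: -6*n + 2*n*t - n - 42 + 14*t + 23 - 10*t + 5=-7*n + t*(2*n + 4) - 14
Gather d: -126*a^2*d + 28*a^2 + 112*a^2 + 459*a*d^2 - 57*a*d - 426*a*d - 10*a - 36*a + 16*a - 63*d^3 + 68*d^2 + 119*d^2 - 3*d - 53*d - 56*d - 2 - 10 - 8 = 140*a^2 - 30*a - 63*d^3 + d^2*(459*a + 187) + d*(-126*a^2 - 483*a - 112) - 20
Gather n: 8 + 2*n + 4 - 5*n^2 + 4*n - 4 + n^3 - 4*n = n^3 - 5*n^2 + 2*n + 8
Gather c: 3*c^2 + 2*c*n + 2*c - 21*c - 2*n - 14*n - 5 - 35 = 3*c^2 + c*(2*n - 19) - 16*n - 40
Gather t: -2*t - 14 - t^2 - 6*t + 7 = -t^2 - 8*t - 7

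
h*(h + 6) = h^2 + 6*h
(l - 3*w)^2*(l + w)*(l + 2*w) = l^4 - 3*l^3*w - 7*l^2*w^2 + 15*l*w^3 + 18*w^4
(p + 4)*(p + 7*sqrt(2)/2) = p^2 + 4*p + 7*sqrt(2)*p/2 + 14*sqrt(2)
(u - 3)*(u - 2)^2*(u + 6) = u^4 - u^3 - 26*u^2 + 84*u - 72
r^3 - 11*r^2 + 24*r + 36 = (r - 6)^2*(r + 1)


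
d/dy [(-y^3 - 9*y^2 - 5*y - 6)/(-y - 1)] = (2*y^3 + 12*y^2 + 18*y - 1)/(y^2 + 2*y + 1)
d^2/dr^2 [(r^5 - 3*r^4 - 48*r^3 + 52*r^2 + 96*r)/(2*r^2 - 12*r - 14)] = (3*r^4 - 60*r^3 + 378*r^2 - 588*r - 1484)/(r^3 - 21*r^2 + 147*r - 343)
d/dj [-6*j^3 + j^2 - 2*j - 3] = -18*j^2 + 2*j - 2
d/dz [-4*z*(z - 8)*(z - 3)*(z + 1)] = -16*z^3 + 120*z^2 - 104*z - 96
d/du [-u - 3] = -1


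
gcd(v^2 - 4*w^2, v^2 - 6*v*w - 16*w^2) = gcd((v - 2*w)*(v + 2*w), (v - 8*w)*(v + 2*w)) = v + 2*w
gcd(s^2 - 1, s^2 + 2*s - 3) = s - 1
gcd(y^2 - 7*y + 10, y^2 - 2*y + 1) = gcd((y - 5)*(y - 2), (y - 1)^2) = 1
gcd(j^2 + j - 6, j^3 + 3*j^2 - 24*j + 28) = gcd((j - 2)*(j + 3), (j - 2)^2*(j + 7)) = j - 2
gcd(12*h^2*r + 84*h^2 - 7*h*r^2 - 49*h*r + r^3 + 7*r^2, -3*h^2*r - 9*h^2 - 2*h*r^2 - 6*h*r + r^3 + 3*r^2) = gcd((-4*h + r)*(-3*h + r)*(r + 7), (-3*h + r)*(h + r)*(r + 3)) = -3*h + r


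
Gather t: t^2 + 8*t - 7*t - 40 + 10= t^2 + t - 30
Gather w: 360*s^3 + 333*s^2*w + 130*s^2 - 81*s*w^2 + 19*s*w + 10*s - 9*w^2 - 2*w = 360*s^3 + 130*s^2 + 10*s + w^2*(-81*s - 9) + w*(333*s^2 + 19*s - 2)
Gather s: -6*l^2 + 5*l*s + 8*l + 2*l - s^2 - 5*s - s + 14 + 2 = -6*l^2 + 10*l - s^2 + s*(5*l - 6) + 16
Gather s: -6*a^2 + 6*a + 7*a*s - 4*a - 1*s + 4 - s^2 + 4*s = -6*a^2 + 2*a - s^2 + s*(7*a + 3) + 4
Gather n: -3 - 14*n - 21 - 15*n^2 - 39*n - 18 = -15*n^2 - 53*n - 42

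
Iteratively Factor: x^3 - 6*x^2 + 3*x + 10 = (x - 2)*(x^2 - 4*x - 5) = (x - 5)*(x - 2)*(x + 1)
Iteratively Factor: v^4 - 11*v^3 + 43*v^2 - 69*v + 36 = (v - 3)*(v^3 - 8*v^2 + 19*v - 12) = (v - 3)*(v - 1)*(v^2 - 7*v + 12) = (v - 3)^2*(v - 1)*(v - 4)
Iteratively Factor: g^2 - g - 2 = (g + 1)*(g - 2)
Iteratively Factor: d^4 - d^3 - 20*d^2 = (d + 4)*(d^3 - 5*d^2) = (d - 5)*(d + 4)*(d^2) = d*(d - 5)*(d + 4)*(d)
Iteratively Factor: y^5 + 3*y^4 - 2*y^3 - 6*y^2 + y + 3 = (y + 1)*(y^4 + 2*y^3 - 4*y^2 - 2*y + 3) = (y + 1)*(y + 3)*(y^3 - y^2 - y + 1) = (y - 1)*(y + 1)*(y + 3)*(y^2 - 1) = (y - 1)^2*(y + 1)*(y + 3)*(y + 1)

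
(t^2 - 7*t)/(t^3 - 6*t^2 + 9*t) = (t - 7)/(t^2 - 6*t + 9)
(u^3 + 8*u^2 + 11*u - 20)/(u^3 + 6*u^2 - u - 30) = (u^2 + 3*u - 4)/(u^2 + u - 6)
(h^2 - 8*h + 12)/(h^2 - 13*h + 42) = (h - 2)/(h - 7)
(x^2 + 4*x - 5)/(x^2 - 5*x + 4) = (x + 5)/(x - 4)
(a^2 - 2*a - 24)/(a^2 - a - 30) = (a + 4)/(a + 5)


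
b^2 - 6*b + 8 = (b - 4)*(b - 2)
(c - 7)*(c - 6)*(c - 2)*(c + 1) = c^4 - 14*c^3 + 53*c^2 - 16*c - 84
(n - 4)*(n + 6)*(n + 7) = n^3 + 9*n^2 - 10*n - 168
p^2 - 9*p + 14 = (p - 7)*(p - 2)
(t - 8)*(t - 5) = t^2 - 13*t + 40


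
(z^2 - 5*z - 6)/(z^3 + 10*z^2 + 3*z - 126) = (z^2 - 5*z - 6)/(z^3 + 10*z^2 + 3*z - 126)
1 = 1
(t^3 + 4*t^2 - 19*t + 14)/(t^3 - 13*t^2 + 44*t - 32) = (t^2 + 5*t - 14)/(t^2 - 12*t + 32)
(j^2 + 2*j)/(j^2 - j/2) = 2*(j + 2)/(2*j - 1)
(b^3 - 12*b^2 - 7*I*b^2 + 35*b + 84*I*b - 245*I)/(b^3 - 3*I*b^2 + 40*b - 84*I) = (b^2 - 12*b + 35)/(b^2 + 4*I*b + 12)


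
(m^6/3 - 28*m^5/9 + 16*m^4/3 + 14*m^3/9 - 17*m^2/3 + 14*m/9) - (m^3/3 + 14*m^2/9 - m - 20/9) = m^6/3 - 28*m^5/9 + 16*m^4/3 + 11*m^3/9 - 65*m^2/9 + 23*m/9 + 20/9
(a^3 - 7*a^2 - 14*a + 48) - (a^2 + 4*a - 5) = a^3 - 8*a^2 - 18*a + 53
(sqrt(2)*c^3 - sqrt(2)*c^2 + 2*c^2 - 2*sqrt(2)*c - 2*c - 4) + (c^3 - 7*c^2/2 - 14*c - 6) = c^3 + sqrt(2)*c^3 - 3*c^2/2 - sqrt(2)*c^2 - 16*c - 2*sqrt(2)*c - 10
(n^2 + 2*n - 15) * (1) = n^2 + 2*n - 15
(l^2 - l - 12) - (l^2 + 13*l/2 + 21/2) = -15*l/2 - 45/2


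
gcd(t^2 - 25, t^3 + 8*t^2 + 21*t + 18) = 1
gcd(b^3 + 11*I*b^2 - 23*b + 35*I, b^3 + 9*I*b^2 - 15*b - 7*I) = b + 7*I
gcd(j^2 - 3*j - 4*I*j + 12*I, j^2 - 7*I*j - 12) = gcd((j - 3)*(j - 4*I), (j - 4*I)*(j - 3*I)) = j - 4*I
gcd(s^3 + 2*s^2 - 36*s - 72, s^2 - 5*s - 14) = s + 2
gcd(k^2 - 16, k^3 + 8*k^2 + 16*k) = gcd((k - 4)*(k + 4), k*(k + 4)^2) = k + 4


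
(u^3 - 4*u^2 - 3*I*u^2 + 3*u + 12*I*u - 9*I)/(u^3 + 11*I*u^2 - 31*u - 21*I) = (u^3 + u^2*(-4 - 3*I) + u*(3 + 12*I) - 9*I)/(u^3 + 11*I*u^2 - 31*u - 21*I)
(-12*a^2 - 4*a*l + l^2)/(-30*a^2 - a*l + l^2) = (2*a + l)/(5*a + l)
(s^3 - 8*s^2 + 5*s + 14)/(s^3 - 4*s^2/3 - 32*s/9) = 9*(-s^3 + 8*s^2 - 5*s - 14)/(s*(-9*s^2 + 12*s + 32))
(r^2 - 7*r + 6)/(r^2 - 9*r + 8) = (r - 6)/(r - 8)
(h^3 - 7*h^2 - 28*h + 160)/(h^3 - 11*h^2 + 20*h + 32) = (h + 5)/(h + 1)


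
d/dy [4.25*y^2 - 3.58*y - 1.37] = 8.5*y - 3.58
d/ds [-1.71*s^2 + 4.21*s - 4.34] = 4.21 - 3.42*s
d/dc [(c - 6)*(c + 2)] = 2*c - 4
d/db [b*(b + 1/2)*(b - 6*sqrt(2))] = 3*b^2 - 12*sqrt(2)*b + b - 3*sqrt(2)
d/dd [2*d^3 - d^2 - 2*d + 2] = 6*d^2 - 2*d - 2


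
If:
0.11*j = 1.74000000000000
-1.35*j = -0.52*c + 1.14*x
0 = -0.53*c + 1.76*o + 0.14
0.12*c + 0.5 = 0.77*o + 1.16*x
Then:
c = 34.77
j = 15.82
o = 10.39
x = -2.87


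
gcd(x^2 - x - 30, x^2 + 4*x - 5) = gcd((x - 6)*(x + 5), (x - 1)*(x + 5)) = x + 5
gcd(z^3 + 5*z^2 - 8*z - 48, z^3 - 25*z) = 1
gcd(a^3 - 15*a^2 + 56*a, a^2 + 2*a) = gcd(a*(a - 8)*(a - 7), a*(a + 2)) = a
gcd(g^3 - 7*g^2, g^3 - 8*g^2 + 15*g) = g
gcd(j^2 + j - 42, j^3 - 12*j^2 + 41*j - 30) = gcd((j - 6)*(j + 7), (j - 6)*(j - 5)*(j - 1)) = j - 6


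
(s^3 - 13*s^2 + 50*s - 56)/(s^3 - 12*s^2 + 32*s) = (s^2 - 9*s + 14)/(s*(s - 8))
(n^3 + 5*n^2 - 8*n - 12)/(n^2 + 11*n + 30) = (n^2 - n - 2)/(n + 5)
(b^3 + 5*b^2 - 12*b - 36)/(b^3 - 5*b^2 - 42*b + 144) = (b + 2)/(b - 8)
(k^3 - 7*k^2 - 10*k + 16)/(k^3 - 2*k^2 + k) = (k^2 - 6*k - 16)/(k*(k - 1))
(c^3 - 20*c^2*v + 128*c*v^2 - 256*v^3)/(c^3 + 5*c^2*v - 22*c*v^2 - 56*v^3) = (c^2 - 16*c*v + 64*v^2)/(c^2 + 9*c*v + 14*v^2)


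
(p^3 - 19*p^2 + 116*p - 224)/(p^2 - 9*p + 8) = (p^2 - 11*p + 28)/(p - 1)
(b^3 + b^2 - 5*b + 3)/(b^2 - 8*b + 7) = (b^2 + 2*b - 3)/(b - 7)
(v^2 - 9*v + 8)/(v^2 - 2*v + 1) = (v - 8)/(v - 1)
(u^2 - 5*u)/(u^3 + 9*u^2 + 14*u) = (u - 5)/(u^2 + 9*u + 14)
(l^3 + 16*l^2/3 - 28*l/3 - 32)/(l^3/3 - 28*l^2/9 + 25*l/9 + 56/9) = 3*(3*l^3 + 16*l^2 - 28*l - 96)/(3*l^3 - 28*l^2 + 25*l + 56)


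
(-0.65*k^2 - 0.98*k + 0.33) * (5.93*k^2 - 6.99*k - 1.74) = -3.8545*k^4 - 1.2679*k^3 + 9.9381*k^2 - 0.6015*k - 0.5742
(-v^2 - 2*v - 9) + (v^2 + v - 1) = -v - 10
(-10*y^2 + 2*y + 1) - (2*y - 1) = 2 - 10*y^2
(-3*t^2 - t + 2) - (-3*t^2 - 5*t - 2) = 4*t + 4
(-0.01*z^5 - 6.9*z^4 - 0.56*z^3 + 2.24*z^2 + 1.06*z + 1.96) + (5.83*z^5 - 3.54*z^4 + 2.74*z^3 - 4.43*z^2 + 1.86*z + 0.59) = 5.82*z^5 - 10.44*z^4 + 2.18*z^3 - 2.19*z^2 + 2.92*z + 2.55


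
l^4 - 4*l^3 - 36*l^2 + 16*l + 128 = (l - 8)*(l - 2)*(l + 2)*(l + 4)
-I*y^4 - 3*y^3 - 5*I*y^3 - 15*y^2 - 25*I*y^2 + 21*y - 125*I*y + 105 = (y + 5)*(y - 7*I)*(y + 3*I)*(-I*y + 1)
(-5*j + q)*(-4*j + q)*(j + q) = 20*j^3 + 11*j^2*q - 8*j*q^2 + q^3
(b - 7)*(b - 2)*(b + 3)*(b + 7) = b^4 + b^3 - 55*b^2 - 49*b + 294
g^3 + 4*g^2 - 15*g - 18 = (g - 3)*(g + 1)*(g + 6)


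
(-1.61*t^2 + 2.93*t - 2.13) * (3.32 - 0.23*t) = 0.3703*t^3 - 6.0191*t^2 + 10.2175*t - 7.0716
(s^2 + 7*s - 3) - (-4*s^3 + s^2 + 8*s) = 4*s^3 - s - 3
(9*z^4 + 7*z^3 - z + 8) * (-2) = -18*z^4 - 14*z^3 + 2*z - 16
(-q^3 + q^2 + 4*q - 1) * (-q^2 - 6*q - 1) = q^5 + 5*q^4 - 9*q^3 - 24*q^2 + 2*q + 1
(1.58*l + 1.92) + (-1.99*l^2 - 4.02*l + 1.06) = -1.99*l^2 - 2.44*l + 2.98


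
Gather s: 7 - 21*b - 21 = -21*b - 14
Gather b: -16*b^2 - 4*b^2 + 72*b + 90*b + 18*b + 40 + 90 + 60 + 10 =-20*b^2 + 180*b + 200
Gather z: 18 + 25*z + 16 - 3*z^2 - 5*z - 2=-3*z^2 + 20*z + 32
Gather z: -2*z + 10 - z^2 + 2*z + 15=25 - z^2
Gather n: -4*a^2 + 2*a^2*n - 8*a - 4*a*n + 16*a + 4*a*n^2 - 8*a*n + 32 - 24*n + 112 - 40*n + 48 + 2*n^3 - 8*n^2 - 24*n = -4*a^2 + 8*a + 2*n^3 + n^2*(4*a - 8) + n*(2*a^2 - 12*a - 88) + 192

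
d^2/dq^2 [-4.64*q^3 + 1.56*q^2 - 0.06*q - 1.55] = 3.12 - 27.84*q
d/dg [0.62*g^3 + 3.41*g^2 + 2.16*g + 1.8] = 1.86*g^2 + 6.82*g + 2.16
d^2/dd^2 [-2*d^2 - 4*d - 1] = -4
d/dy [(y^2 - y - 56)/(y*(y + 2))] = (3*y^2 + 112*y + 112)/(y^2*(y^2 + 4*y + 4))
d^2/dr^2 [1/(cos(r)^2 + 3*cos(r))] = (-(1 - cos(2*r))^2 + 45*cos(r)/4 - 11*cos(2*r)/2 - 9*cos(3*r)/4 + 33/2)/((cos(r) + 3)^3*cos(r)^3)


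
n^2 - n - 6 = (n - 3)*(n + 2)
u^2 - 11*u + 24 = (u - 8)*(u - 3)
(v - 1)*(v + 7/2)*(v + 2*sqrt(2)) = v^3 + 5*v^2/2 + 2*sqrt(2)*v^2 - 7*v/2 + 5*sqrt(2)*v - 7*sqrt(2)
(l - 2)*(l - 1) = l^2 - 3*l + 2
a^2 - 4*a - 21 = (a - 7)*(a + 3)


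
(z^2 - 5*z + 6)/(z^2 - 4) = (z - 3)/(z + 2)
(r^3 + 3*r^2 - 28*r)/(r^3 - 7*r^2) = (r^2 + 3*r - 28)/(r*(r - 7))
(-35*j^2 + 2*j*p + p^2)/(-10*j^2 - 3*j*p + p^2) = (7*j + p)/(2*j + p)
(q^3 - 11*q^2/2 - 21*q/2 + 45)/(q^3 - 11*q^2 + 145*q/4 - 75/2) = 2*(q + 3)/(2*q - 5)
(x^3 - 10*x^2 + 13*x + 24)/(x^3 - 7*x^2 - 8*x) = (x - 3)/x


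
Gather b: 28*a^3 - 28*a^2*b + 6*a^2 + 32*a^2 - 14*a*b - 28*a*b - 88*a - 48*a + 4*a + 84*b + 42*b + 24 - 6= 28*a^3 + 38*a^2 - 132*a + b*(-28*a^2 - 42*a + 126) + 18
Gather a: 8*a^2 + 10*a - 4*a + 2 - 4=8*a^2 + 6*a - 2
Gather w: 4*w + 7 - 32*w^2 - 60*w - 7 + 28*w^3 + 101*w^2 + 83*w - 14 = 28*w^3 + 69*w^2 + 27*w - 14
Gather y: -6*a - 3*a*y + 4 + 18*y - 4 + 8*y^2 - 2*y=-6*a + 8*y^2 + y*(16 - 3*a)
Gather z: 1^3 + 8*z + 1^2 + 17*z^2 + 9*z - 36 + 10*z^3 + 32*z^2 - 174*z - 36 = 10*z^3 + 49*z^2 - 157*z - 70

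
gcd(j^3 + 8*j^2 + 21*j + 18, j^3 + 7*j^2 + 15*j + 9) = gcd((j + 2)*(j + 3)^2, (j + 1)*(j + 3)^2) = j^2 + 6*j + 9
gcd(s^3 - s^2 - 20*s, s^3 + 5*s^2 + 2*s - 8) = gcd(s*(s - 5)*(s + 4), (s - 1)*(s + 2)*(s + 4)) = s + 4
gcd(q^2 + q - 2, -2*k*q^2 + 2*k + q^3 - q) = q - 1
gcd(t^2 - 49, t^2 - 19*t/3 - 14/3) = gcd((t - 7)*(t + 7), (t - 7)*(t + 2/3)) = t - 7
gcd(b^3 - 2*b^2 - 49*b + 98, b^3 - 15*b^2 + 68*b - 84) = b^2 - 9*b + 14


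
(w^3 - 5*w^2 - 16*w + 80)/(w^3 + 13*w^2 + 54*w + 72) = (w^2 - 9*w + 20)/(w^2 + 9*w + 18)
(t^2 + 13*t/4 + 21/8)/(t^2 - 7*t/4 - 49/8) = (2*t + 3)/(2*t - 7)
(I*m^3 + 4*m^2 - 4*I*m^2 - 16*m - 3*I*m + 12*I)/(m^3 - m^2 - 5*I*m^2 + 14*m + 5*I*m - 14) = (I*m^3 + 4*m^2*(1 - I) - m*(16 + 3*I) + 12*I)/(m^3 - m^2*(1 + 5*I) + m*(14 + 5*I) - 14)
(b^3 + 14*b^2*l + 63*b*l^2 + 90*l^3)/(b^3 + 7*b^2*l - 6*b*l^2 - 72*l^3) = (b^2 + 8*b*l + 15*l^2)/(b^2 + b*l - 12*l^2)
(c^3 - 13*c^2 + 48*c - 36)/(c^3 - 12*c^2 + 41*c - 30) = (c - 6)/(c - 5)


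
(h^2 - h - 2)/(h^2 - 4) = (h + 1)/(h + 2)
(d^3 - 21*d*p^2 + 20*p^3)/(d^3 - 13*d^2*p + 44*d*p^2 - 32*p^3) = (-d - 5*p)/(-d + 8*p)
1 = 1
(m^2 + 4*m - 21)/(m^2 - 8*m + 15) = (m + 7)/(m - 5)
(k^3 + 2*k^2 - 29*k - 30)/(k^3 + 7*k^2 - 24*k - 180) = (k + 1)/(k + 6)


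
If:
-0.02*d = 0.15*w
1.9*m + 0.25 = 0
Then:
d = -7.5*w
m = -0.13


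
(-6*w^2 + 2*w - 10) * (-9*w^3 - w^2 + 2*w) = 54*w^5 - 12*w^4 + 76*w^3 + 14*w^2 - 20*w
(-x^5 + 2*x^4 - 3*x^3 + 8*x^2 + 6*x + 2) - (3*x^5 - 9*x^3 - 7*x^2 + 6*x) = -4*x^5 + 2*x^4 + 6*x^3 + 15*x^2 + 2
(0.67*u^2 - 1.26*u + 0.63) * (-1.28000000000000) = -0.8576*u^2 + 1.6128*u - 0.8064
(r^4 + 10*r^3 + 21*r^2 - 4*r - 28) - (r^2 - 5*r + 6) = r^4 + 10*r^3 + 20*r^2 + r - 34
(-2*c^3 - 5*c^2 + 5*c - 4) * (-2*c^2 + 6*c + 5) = 4*c^5 - 2*c^4 - 50*c^3 + 13*c^2 + c - 20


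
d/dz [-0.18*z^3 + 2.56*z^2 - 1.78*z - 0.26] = -0.54*z^2 + 5.12*z - 1.78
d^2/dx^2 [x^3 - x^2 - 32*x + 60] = 6*x - 2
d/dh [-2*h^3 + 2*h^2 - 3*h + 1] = -6*h^2 + 4*h - 3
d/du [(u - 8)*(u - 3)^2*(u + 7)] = 4*u^3 - 21*u^2 - 82*u + 327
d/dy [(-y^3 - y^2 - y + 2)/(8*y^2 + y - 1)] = (-8*y^4 - 2*y^3 + 10*y^2 - 30*y - 1)/(64*y^4 + 16*y^3 - 15*y^2 - 2*y + 1)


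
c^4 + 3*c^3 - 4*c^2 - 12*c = c*(c - 2)*(c + 2)*(c + 3)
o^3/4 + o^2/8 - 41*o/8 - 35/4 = (o/4 + 1/2)*(o - 5)*(o + 7/2)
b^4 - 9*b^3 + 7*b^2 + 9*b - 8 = (b - 8)*(b - 1)^2*(b + 1)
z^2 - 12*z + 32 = (z - 8)*(z - 4)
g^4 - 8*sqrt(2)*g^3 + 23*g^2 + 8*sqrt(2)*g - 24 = (g - 1)*(g + 1)*(g - 6*sqrt(2))*(g - 2*sqrt(2))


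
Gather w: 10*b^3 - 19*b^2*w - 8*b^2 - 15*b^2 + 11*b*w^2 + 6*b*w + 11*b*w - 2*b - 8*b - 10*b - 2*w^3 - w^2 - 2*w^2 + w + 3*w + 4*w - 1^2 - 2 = 10*b^3 - 23*b^2 - 20*b - 2*w^3 + w^2*(11*b - 3) + w*(-19*b^2 + 17*b + 8) - 3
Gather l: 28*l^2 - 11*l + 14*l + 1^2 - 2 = 28*l^2 + 3*l - 1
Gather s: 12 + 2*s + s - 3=3*s + 9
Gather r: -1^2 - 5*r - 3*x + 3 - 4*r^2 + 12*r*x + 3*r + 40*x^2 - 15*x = -4*r^2 + r*(12*x - 2) + 40*x^2 - 18*x + 2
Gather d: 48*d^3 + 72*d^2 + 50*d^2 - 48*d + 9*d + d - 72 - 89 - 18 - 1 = 48*d^3 + 122*d^2 - 38*d - 180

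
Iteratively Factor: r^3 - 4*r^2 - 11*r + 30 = (r - 5)*(r^2 + r - 6) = (r - 5)*(r + 3)*(r - 2)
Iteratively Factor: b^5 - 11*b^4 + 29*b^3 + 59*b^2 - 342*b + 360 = (b - 4)*(b^4 - 7*b^3 + b^2 + 63*b - 90) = (b - 4)*(b - 3)*(b^3 - 4*b^2 - 11*b + 30) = (b - 4)*(b - 3)*(b + 3)*(b^2 - 7*b + 10) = (b - 5)*(b - 4)*(b - 3)*(b + 3)*(b - 2)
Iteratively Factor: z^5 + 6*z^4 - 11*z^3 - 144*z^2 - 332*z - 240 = (z + 2)*(z^4 + 4*z^3 - 19*z^2 - 106*z - 120) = (z + 2)^2*(z^3 + 2*z^2 - 23*z - 60) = (z - 5)*(z + 2)^2*(z^2 + 7*z + 12) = (z - 5)*(z + 2)^2*(z + 4)*(z + 3)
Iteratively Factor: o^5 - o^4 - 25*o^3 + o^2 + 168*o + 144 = (o + 3)*(o^4 - 4*o^3 - 13*o^2 + 40*o + 48) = (o + 1)*(o + 3)*(o^3 - 5*o^2 - 8*o + 48) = (o - 4)*(o + 1)*(o + 3)*(o^2 - o - 12) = (o - 4)*(o + 1)*(o + 3)^2*(o - 4)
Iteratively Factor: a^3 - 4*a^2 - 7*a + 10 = (a - 5)*(a^2 + a - 2) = (a - 5)*(a - 1)*(a + 2)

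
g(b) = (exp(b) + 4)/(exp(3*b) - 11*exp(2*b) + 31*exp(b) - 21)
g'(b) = (exp(b) + 4)*(-3*exp(3*b) + 22*exp(2*b) - 31*exp(b))/(exp(3*b) - 11*exp(2*b) + 31*exp(b) - 21)^2 + exp(b)/(exp(3*b) - 11*exp(2*b) + 31*exp(b) - 21) = (-(exp(b) + 4)*(3*exp(2*b) - 22*exp(b) + 31) + exp(3*b) - 11*exp(2*b) + 31*exp(b) - 21)*exp(b)/(exp(3*b) - 11*exp(2*b) + 31*exp(b) - 21)^2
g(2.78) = 0.01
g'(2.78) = -0.04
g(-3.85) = -0.20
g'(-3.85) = -0.01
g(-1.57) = -0.28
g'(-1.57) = -0.12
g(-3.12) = -0.21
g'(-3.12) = -0.02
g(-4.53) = -0.19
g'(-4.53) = -0.00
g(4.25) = 0.00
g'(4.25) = -0.00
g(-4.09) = -0.20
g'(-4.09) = -0.01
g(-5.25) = -0.19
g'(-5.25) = -0.00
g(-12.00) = -0.19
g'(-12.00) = 0.00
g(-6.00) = -0.19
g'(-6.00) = 0.00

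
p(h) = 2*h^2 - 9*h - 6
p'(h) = 4*h - 9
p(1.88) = -15.85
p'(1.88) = -1.48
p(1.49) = -14.97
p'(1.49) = -3.04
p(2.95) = -15.14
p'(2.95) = 2.80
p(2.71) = -15.70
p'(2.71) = 1.84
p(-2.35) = 26.20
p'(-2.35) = -18.40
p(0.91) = -12.53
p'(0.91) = -5.36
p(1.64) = -15.38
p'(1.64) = -2.44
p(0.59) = -10.61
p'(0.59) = -6.64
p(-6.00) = 120.00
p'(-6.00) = -33.00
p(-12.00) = 390.00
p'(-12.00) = -57.00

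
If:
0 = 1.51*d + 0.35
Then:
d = -0.23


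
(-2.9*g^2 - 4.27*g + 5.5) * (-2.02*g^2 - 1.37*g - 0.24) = 5.858*g^4 + 12.5984*g^3 - 4.5641*g^2 - 6.5102*g - 1.32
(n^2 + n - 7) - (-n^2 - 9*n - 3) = 2*n^2 + 10*n - 4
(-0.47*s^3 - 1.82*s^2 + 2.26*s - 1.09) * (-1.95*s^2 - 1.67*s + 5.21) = 0.9165*s^5 + 4.3339*s^4 - 3.8163*s^3 - 11.1309*s^2 + 13.5949*s - 5.6789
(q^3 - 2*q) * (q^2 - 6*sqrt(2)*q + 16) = q^5 - 6*sqrt(2)*q^4 + 14*q^3 + 12*sqrt(2)*q^2 - 32*q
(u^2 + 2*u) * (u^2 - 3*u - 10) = u^4 - u^3 - 16*u^2 - 20*u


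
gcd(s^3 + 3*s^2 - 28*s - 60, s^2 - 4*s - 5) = s - 5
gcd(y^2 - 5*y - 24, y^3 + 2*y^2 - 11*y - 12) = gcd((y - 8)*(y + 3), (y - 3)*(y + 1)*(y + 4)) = 1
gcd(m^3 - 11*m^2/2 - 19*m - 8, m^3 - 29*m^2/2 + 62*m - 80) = m - 8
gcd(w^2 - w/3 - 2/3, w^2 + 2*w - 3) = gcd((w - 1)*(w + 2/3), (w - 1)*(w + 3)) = w - 1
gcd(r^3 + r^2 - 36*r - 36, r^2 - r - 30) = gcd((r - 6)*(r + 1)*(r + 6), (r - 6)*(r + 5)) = r - 6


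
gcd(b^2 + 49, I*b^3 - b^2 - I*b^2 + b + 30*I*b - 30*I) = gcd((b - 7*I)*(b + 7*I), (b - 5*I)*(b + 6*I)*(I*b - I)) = 1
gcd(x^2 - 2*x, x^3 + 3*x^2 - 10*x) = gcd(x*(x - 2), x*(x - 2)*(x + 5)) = x^2 - 2*x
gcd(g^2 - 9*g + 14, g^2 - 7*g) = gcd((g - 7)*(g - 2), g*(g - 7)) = g - 7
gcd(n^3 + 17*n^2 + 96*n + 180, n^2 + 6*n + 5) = n + 5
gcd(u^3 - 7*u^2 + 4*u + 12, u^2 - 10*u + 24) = u - 6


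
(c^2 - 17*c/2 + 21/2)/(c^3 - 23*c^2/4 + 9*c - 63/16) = 8*(c - 7)/(8*c^2 - 34*c + 21)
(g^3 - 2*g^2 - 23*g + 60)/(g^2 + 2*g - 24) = (g^2 + 2*g - 15)/(g + 6)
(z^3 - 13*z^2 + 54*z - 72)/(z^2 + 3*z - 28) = (z^2 - 9*z + 18)/(z + 7)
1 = 1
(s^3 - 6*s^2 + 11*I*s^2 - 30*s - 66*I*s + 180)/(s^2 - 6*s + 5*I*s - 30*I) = s + 6*I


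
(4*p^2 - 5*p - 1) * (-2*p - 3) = -8*p^3 - 2*p^2 + 17*p + 3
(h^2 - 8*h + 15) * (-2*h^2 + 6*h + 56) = -2*h^4 + 22*h^3 - 22*h^2 - 358*h + 840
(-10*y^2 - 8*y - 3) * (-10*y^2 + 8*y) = 100*y^4 - 34*y^2 - 24*y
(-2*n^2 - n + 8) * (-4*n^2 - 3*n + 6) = 8*n^4 + 10*n^3 - 41*n^2 - 30*n + 48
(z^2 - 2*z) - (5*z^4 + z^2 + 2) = -5*z^4 - 2*z - 2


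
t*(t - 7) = t^2 - 7*t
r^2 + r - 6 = (r - 2)*(r + 3)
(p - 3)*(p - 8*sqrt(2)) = p^2 - 8*sqrt(2)*p - 3*p + 24*sqrt(2)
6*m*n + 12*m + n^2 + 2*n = (6*m + n)*(n + 2)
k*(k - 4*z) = k^2 - 4*k*z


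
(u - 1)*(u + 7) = u^2 + 6*u - 7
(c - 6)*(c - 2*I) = c^2 - 6*c - 2*I*c + 12*I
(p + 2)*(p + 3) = p^2 + 5*p + 6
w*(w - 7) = w^2 - 7*w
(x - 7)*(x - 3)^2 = x^3 - 13*x^2 + 51*x - 63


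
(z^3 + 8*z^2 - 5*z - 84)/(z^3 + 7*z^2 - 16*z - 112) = (z - 3)/(z - 4)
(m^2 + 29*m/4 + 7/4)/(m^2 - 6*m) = (4*m^2 + 29*m + 7)/(4*m*(m - 6))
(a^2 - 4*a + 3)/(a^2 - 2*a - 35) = (-a^2 + 4*a - 3)/(-a^2 + 2*a + 35)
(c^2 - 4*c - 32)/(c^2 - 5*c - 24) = (c + 4)/(c + 3)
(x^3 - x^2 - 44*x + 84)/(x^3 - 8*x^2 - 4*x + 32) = (x^2 + x - 42)/(x^2 - 6*x - 16)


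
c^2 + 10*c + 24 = (c + 4)*(c + 6)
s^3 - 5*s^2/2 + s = s*(s - 2)*(s - 1/2)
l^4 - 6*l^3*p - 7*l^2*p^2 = l^2*(l - 7*p)*(l + p)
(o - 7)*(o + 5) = o^2 - 2*o - 35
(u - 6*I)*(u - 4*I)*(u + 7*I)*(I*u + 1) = I*u^4 + 4*u^3 + 43*I*u^2 + 214*u - 168*I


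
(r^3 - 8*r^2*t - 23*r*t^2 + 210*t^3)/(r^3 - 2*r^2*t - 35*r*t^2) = (r - 6*t)/r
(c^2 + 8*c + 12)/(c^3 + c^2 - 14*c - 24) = (c + 6)/(c^2 - c - 12)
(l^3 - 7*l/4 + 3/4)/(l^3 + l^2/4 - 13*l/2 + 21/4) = (4*l^2 + 4*l - 3)/(4*l^2 + 5*l - 21)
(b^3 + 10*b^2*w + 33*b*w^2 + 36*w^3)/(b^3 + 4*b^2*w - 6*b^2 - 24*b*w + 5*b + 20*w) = (b^2 + 6*b*w + 9*w^2)/(b^2 - 6*b + 5)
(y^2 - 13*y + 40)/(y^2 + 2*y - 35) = (y - 8)/(y + 7)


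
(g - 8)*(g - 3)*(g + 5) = g^3 - 6*g^2 - 31*g + 120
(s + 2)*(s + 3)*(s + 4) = s^3 + 9*s^2 + 26*s + 24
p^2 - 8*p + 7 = (p - 7)*(p - 1)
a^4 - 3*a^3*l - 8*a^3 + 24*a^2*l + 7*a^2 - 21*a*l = a*(a - 7)*(a - 1)*(a - 3*l)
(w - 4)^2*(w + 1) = w^3 - 7*w^2 + 8*w + 16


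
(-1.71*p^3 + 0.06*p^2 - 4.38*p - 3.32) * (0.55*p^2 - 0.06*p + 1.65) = -0.9405*p^5 + 0.1356*p^4 - 5.2341*p^3 - 1.4642*p^2 - 7.0278*p - 5.478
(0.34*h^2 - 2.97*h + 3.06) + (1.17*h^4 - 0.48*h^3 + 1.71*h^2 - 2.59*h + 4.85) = 1.17*h^4 - 0.48*h^3 + 2.05*h^2 - 5.56*h + 7.91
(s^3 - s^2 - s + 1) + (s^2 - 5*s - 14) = s^3 - 6*s - 13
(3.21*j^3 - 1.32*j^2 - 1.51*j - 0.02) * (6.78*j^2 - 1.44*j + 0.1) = 21.7638*j^5 - 13.572*j^4 - 8.016*j^3 + 1.9068*j^2 - 0.1222*j - 0.002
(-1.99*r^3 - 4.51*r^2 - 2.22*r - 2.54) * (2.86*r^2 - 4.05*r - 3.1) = -5.6914*r^5 - 4.8391*r^4 + 18.0853*r^3 + 15.7076*r^2 + 17.169*r + 7.874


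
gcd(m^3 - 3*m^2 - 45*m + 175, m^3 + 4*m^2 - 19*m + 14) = m + 7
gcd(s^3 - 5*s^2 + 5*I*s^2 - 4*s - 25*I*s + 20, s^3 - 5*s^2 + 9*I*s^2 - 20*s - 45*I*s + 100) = s^2 + s*(-5 + 4*I) - 20*I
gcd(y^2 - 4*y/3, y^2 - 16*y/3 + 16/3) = y - 4/3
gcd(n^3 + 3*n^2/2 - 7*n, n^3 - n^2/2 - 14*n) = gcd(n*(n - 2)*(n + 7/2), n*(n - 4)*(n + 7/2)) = n^2 + 7*n/2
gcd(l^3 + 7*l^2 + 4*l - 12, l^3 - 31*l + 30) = l^2 + 5*l - 6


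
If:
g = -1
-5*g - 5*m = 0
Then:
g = -1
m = 1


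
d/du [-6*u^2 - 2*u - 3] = -12*u - 2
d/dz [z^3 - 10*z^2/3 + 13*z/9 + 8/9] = 3*z^2 - 20*z/3 + 13/9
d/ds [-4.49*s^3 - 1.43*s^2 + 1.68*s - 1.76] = -13.47*s^2 - 2.86*s + 1.68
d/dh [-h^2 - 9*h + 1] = -2*h - 9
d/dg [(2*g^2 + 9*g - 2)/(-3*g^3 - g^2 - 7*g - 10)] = (6*g^4 + 54*g^3 - 23*g^2 - 44*g - 104)/(9*g^6 + 6*g^5 + 43*g^4 + 74*g^3 + 69*g^2 + 140*g + 100)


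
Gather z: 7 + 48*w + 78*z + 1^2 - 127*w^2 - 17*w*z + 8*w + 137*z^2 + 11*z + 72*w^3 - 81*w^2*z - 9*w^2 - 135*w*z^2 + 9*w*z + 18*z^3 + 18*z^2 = 72*w^3 - 136*w^2 + 56*w + 18*z^3 + z^2*(155 - 135*w) + z*(-81*w^2 - 8*w + 89) + 8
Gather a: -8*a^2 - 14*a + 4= -8*a^2 - 14*a + 4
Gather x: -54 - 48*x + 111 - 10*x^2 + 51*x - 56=-10*x^2 + 3*x + 1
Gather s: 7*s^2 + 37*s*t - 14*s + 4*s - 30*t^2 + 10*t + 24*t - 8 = 7*s^2 + s*(37*t - 10) - 30*t^2 + 34*t - 8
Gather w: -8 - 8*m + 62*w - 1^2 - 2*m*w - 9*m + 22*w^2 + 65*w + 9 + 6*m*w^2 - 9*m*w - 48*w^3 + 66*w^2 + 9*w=-17*m - 48*w^3 + w^2*(6*m + 88) + w*(136 - 11*m)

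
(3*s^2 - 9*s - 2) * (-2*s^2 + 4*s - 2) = -6*s^4 + 30*s^3 - 38*s^2 + 10*s + 4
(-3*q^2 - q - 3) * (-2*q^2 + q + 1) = 6*q^4 - q^3 + 2*q^2 - 4*q - 3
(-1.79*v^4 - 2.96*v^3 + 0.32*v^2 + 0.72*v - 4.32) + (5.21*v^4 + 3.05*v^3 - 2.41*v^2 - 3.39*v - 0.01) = 3.42*v^4 + 0.0899999999999999*v^3 - 2.09*v^2 - 2.67*v - 4.33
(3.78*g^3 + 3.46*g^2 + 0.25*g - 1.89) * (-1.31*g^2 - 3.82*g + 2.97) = -4.9518*g^5 - 18.9722*g^4 - 2.3181*g^3 + 11.7971*g^2 + 7.9623*g - 5.6133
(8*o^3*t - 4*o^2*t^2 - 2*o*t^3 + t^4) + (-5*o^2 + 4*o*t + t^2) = 8*o^3*t - 4*o^2*t^2 - 5*o^2 - 2*o*t^3 + 4*o*t + t^4 + t^2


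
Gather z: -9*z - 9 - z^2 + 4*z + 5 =-z^2 - 5*z - 4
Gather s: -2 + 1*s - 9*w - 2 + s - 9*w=2*s - 18*w - 4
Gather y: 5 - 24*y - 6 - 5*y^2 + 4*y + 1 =-5*y^2 - 20*y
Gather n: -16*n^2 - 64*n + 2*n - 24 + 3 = -16*n^2 - 62*n - 21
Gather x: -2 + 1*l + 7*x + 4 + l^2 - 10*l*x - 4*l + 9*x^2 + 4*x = l^2 - 3*l + 9*x^2 + x*(11 - 10*l) + 2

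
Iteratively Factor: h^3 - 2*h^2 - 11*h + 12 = (h + 3)*(h^2 - 5*h + 4) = (h - 4)*(h + 3)*(h - 1)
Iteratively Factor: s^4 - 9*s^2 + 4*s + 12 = (s + 1)*(s^3 - s^2 - 8*s + 12) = (s - 2)*(s + 1)*(s^2 + s - 6) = (s - 2)*(s + 1)*(s + 3)*(s - 2)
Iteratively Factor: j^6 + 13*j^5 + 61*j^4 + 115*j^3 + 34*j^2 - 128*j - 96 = (j + 4)*(j^5 + 9*j^4 + 25*j^3 + 15*j^2 - 26*j - 24) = (j + 1)*(j + 4)*(j^4 + 8*j^3 + 17*j^2 - 2*j - 24) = (j - 1)*(j + 1)*(j + 4)*(j^3 + 9*j^2 + 26*j + 24) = (j - 1)*(j + 1)*(j + 3)*(j + 4)*(j^2 + 6*j + 8) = (j - 1)*(j + 1)*(j + 3)*(j + 4)^2*(j + 2)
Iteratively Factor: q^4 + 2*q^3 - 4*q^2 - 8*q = (q - 2)*(q^3 + 4*q^2 + 4*q) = q*(q - 2)*(q^2 + 4*q + 4) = q*(q - 2)*(q + 2)*(q + 2)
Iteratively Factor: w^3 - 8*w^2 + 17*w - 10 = (w - 1)*(w^2 - 7*w + 10) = (w - 5)*(w - 1)*(w - 2)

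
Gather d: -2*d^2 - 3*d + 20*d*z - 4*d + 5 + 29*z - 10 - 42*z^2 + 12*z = -2*d^2 + d*(20*z - 7) - 42*z^2 + 41*z - 5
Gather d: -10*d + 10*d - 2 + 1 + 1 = 0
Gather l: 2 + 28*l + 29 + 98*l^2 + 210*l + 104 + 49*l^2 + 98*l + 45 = 147*l^2 + 336*l + 180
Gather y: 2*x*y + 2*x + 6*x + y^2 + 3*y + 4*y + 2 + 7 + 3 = 8*x + y^2 + y*(2*x + 7) + 12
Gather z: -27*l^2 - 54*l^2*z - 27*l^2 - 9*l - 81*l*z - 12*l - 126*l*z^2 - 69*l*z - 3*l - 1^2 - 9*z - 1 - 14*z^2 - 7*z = -54*l^2 - 24*l + z^2*(-126*l - 14) + z*(-54*l^2 - 150*l - 16) - 2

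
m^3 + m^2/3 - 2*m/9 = m*(m - 1/3)*(m + 2/3)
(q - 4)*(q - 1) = q^2 - 5*q + 4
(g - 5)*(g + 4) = g^2 - g - 20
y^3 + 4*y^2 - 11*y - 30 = (y - 3)*(y + 2)*(y + 5)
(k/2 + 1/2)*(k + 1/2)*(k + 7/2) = k^3/2 + 5*k^2/2 + 23*k/8 + 7/8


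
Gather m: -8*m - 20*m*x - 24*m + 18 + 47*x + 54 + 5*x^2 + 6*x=m*(-20*x - 32) + 5*x^2 + 53*x + 72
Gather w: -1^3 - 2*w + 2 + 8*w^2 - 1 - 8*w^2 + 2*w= 0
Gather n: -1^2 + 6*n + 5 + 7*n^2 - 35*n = 7*n^2 - 29*n + 4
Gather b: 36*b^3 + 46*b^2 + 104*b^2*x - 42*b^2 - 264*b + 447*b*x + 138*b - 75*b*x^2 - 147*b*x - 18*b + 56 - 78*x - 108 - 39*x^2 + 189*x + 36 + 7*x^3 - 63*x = 36*b^3 + b^2*(104*x + 4) + b*(-75*x^2 + 300*x - 144) + 7*x^3 - 39*x^2 + 48*x - 16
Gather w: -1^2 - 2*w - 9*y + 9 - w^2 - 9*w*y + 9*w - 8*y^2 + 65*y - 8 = -w^2 + w*(7 - 9*y) - 8*y^2 + 56*y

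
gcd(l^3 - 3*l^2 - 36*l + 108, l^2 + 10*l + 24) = l + 6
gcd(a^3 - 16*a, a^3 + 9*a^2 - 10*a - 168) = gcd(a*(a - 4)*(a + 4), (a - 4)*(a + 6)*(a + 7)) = a - 4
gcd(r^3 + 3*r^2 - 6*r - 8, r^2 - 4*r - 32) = r + 4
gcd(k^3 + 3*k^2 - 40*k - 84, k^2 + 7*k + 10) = k + 2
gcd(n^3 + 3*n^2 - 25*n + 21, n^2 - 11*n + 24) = n - 3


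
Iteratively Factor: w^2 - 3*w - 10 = (w + 2)*(w - 5)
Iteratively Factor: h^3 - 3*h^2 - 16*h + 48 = (h + 4)*(h^2 - 7*h + 12) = (h - 3)*(h + 4)*(h - 4)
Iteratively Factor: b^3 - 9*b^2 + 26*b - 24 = (b - 2)*(b^2 - 7*b + 12) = (b - 4)*(b - 2)*(b - 3)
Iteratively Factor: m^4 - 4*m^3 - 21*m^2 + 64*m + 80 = (m - 4)*(m^3 - 21*m - 20) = (m - 4)*(m + 4)*(m^2 - 4*m - 5) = (m - 4)*(m + 1)*(m + 4)*(m - 5)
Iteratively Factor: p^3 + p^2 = (p + 1)*(p^2) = p*(p + 1)*(p)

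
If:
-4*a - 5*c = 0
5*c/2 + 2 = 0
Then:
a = 1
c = -4/5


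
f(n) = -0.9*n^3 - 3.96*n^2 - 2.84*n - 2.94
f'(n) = -2.7*n^2 - 7.92*n - 2.84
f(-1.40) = -4.26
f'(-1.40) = 2.96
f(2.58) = -52.08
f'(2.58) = -41.25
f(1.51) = -19.36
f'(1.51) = -20.96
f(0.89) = -9.24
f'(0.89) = -12.03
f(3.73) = -115.33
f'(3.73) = -69.95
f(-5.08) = 27.28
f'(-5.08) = -32.28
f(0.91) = -9.48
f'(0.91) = -12.28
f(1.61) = -21.53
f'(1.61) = -22.59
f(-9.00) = 357.96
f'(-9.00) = -150.26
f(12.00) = -2162.46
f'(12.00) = -486.68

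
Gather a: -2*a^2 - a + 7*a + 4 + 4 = -2*a^2 + 6*a + 8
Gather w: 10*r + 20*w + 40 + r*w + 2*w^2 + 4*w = 10*r + 2*w^2 + w*(r + 24) + 40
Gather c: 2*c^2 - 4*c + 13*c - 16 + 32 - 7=2*c^2 + 9*c + 9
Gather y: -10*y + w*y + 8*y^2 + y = 8*y^2 + y*(w - 9)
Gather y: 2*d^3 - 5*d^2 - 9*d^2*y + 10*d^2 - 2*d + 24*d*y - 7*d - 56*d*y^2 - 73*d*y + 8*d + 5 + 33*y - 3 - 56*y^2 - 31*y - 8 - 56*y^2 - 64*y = 2*d^3 + 5*d^2 - d + y^2*(-56*d - 112) + y*(-9*d^2 - 49*d - 62) - 6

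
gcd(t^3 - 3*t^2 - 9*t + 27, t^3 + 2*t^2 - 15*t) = t - 3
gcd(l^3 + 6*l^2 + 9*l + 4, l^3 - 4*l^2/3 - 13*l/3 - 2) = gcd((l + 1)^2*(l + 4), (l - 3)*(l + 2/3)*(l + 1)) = l + 1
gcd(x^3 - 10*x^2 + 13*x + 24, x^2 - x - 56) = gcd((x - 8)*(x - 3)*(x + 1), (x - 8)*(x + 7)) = x - 8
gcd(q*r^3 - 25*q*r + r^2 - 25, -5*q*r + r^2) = 1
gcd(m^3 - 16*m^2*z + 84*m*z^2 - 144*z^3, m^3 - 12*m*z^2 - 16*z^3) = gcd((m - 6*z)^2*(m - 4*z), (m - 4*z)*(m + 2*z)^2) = -m + 4*z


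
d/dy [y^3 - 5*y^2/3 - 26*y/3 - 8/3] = 3*y^2 - 10*y/3 - 26/3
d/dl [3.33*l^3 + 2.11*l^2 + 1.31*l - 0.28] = 9.99*l^2 + 4.22*l + 1.31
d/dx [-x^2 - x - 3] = -2*x - 1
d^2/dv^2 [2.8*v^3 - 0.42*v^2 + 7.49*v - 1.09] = 16.8*v - 0.84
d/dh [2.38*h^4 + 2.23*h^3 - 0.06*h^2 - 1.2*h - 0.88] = 9.52*h^3 + 6.69*h^2 - 0.12*h - 1.2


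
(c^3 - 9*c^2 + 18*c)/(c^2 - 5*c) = (c^2 - 9*c + 18)/(c - 5)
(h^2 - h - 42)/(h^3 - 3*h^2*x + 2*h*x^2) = (h^2 - h - 42)/(h*(h^2 - 3*h*x + 2*x^2))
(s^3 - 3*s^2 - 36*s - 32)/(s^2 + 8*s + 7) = (s^2 - 4*s - 32)/(s + 7)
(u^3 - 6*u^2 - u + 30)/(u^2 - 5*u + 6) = (u^2 - 3*u - 10)/(u - 2)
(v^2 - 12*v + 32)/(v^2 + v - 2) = (v^2 - 12*v + 32)/(v^2 + v - 2)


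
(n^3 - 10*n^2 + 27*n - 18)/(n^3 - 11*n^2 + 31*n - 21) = (n - 6)/(n - 7)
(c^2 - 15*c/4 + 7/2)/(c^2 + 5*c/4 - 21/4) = (c - 2)/(c + 3)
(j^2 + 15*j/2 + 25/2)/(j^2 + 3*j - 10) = (j + 5/2)/(j - 2)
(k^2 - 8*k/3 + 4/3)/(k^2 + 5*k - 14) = (k - 2/3)/(k + 7)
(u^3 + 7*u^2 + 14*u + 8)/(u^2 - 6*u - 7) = (u^2 + 6*u + 8)/(u - 7)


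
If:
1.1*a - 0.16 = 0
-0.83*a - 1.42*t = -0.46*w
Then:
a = 0.15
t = 0.323943661971831*w - 0.0850192061459667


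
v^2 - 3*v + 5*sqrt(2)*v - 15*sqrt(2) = (v - 3)*(v + 5*sqrt(2))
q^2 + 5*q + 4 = (q + 1)*(q + 4)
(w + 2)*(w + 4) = w^2 + 6*w + 8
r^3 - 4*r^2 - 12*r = r*(r - 6)*(r + 2)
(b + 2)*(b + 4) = b^2 + 6*b + 8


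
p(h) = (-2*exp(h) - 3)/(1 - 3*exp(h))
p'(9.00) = 0.00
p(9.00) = 0.67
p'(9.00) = 0.00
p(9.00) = 0.67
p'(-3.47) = -0.42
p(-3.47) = -3.38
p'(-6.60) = -0.02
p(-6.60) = -3.02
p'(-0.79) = -38.19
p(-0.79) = 10.81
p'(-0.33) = -5.91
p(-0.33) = 3.84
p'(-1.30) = -90.10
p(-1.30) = -19.44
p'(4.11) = -0.02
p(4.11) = 0.69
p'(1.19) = -0.46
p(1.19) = 1.08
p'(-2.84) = -0.94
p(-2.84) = -3.78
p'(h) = -2*exp(h)/(1 - 3*exp(h)) + 3*(-2*exp(h) - 3)*exp(h)/(1 - 3*exp(h))^2 = -11*exp(h)/(3*exp(h) - 1)^2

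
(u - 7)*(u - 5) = u^2 - 12*u + 35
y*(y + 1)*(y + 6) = y^3 + 7*y^2 + 6*y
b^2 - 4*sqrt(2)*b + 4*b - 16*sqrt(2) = (b + 4)*(b - 4*sqrt(2))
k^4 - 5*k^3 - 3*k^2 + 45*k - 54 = (k - 3)^2*(k - 2)*(k + 3)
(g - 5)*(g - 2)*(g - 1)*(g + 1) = g^4 - 7*g^3 + 9*g^2 + 7*g - 10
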